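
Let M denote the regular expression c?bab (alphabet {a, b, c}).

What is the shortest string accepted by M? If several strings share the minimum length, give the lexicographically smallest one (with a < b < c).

By inspection of the expression, no string of length less than 3 matches, and bab is the lexicographically first match of length 3.

bab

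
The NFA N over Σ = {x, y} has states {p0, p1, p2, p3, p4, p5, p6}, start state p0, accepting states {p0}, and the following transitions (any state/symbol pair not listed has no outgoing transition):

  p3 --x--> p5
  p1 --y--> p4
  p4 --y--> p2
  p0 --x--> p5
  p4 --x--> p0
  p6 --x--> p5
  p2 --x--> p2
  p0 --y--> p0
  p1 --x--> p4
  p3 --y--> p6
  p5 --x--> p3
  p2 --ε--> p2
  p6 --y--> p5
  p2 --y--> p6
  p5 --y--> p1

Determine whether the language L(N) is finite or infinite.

State p0 is reachable from the start and can reach an accepting state, and it lies on the cycle p0 → p0.
Traversing that cycle any number of times yields accepted strings of unbounded length, so the language is infinite.

infinite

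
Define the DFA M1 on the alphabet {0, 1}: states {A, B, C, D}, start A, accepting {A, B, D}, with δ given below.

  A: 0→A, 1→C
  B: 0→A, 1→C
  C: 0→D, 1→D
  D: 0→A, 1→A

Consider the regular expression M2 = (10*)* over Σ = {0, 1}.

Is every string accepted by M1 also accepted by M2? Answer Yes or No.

No

The string 0 is in L(M1) but not in L(M2).
So L(M1) ⊄ L(M2).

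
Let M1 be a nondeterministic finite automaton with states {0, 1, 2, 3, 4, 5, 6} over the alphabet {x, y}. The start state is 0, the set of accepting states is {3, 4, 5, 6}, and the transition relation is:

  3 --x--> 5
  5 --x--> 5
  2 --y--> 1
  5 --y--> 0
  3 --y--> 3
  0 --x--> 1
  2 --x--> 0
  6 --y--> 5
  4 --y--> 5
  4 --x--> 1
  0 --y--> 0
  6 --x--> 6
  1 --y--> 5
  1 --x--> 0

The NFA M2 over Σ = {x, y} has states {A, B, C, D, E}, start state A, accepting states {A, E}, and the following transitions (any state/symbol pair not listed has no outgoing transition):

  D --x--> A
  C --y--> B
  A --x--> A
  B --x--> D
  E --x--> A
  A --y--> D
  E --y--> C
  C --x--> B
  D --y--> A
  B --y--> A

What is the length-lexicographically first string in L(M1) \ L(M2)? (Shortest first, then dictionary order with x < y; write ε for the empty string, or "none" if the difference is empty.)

xy

The string xy is accepted by M1 but not by M2.
No shorter string lies in the difference, and xy is the lexicographically first length-2 string in L(M1) \ L(M2).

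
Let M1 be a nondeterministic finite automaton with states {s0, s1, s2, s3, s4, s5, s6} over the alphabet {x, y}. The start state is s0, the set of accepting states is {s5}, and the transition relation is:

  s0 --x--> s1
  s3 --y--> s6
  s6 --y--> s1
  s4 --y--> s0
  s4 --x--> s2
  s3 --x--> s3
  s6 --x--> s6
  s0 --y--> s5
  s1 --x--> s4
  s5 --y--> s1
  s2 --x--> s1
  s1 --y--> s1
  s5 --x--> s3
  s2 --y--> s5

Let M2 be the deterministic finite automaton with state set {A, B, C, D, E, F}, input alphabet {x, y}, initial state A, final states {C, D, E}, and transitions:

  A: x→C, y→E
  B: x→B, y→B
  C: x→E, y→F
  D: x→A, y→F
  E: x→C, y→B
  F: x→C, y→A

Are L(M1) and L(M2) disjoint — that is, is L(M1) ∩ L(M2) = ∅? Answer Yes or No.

No

The string y is accepted by both M1 and M2.
Hence L(M1) ∩ L(M2) ≠ ∅.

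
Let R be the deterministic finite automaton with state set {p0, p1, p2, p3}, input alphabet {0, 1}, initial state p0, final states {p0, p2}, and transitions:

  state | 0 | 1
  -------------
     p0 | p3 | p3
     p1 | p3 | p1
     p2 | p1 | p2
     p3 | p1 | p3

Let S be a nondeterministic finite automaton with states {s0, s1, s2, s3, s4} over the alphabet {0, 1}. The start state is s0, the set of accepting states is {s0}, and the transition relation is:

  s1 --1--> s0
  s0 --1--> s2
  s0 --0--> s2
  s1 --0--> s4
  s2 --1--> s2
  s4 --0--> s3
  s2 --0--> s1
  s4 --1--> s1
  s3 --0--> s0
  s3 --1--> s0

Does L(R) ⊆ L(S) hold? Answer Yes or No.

Yes

Exploring the product automaton R × S from the start pair (p0, s0), following both machines on each input symbol, reaches 11 state pairs: (p0, s0), (p3, s2), (p1, s1), (p3, s4), (p1, s0), (p1, s3), (p3, s1), (p1, s2), (p3, s0), (p1, s4), (p3, s3).
R accepts in {p0, p2} and S accepts in {s0}. The reachable pairs whose R-component is accepting are (p0, s0); in each of them the S-component is accepting too, so the product for L(R) \ L(S) (R-component accepting, S-component rejecting) has no reachable accepting pair and the difference is empty.
Hence every string in L(R) is also in L(S).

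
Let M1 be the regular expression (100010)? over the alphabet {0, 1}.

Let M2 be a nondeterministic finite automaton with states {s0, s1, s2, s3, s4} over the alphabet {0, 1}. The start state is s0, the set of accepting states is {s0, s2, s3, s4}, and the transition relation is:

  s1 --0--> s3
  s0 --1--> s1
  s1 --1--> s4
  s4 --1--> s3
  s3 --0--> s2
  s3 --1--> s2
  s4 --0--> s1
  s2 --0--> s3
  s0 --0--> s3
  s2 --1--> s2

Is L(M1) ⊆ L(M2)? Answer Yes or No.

Yes

Converting the expression M1 to a DFA (subset construction, then merging equivalent states) gives the minimal DFA with states {r0, r1, r2, r3, r4, r5, r6, r7}, start state r0, accepting states {r0, r7} and transitions r0: 0→r1, 1→r2; r1: 0→r1, 1→r1; r2: 0→r3, 1→r1; r3: 0→r4, 1→r1; r4: 0→r5, 1→r1; r5: 0→r1, 1→r6; r6: 0→r7, 1→r1; r7: 0→r1, 1→r1.
Exploring the product automaton M1 × M2 from the start pair (r0, s0), following both machines on each input symbol, reaches 11 state pairs: (r0, s0), (r1, s3), (r2, s1), (r1, s2), (r3, s3), (r1, s4), (r4, s2), (r1, s1), (r5, s3), (r6, s2), (r7, s3).
M1 accepts in {r0, r7} and M2 accepts in {s0, s2, s3, s4}. The reachable pairs whose M1-component is accepting are (r0, s0), (r7, s3); in each of them the M2-component is accepting too, so the product for L(M1) \ L(M2) (M1-component accepting, M2-component rejecting) has no reachable accepting pair and the difference is empty.
Hence every string in L(M1) is also in L(M2).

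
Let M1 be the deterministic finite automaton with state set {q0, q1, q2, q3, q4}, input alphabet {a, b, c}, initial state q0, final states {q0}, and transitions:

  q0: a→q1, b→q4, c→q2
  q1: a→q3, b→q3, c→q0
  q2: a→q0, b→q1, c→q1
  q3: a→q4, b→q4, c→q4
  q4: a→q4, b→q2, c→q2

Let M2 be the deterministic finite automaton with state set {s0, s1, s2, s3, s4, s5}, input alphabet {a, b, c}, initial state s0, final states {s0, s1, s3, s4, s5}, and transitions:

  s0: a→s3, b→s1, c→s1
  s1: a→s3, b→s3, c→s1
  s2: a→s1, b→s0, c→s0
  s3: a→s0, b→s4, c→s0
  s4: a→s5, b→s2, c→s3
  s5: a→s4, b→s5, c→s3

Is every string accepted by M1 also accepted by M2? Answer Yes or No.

Yes

Exploring the product automaton M1 × M2 from the start pair (q0, s0), following both machines on each input symbol, reaches 29 state pairs: (q0, s0), (q1, s3), (q4, s1), (q2, s1), (q3, s0), (q3, s4), (q4, s3), (q2, s3), (q0, s3), (q1, s1), (q4, s5), (q4, s2), (q4, s0), (q2, s4), (q2, s0), (q1, s4), (q1, s0), (q4, s4), (q3, s3), (q0, s1), (q2, s5), (q0, s5), (q1, s2), (q3, s5), (q3, s2), (q3, s1), (q2, s2), (q0, s4), (q1, s5).
M1 accepts in {q0} and M2 accepts in {s0, s1, s3, s4, s5}. The reachable pairs whose M1-component is accepting are (q0, s0), (q0, s3), (q0, s1), (q0, s5), (q0, s4); in each of them the M2-component is accepting too, so the product for L(M1) \ L(M2) (M1-component accepting, M2-component rejecting) has no reachable accepting pair and the difference is empty.
Hence every string in L(M1) is also in L(M2).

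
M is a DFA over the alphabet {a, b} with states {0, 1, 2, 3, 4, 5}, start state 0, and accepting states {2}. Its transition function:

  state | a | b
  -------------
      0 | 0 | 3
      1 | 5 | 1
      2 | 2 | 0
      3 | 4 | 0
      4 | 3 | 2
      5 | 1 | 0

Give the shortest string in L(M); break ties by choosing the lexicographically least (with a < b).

A breadth-first search from 0 reaches an accepting state first via the path 0 → 3 → 4 → 2 on input bab.
No string of length < 3 is accepted (BFS exhausts all shorter strings without reaching an accepting state), and bab is the lexicographically least accepting string of length 3.

bab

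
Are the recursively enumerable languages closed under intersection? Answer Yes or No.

Run the recogniser for L₁; if it accepts, run the recogniser for L₂ and accept if that accepts too. If either runs forever the input is never accepted, which is all a recogniser needs.
So the recursively enumerable languages are closed under intersection.

Yes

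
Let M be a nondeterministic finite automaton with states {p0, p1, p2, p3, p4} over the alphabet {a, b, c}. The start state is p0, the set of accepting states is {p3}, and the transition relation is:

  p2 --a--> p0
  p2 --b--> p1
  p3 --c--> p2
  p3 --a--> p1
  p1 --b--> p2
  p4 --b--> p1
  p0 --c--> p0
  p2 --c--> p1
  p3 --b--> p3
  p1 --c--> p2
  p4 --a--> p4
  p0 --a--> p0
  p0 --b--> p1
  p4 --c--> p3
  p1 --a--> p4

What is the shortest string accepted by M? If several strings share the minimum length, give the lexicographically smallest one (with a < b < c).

bac

A breadth-first search from p0 reaches an accepting state first via the path p0 → p1 → p4 → p3 on input bac.
No string of length < 3 is accepted (BFS exhausts all shorter strings without reaching an accepting state), and bac is the lexicographically least accepting string of length 3.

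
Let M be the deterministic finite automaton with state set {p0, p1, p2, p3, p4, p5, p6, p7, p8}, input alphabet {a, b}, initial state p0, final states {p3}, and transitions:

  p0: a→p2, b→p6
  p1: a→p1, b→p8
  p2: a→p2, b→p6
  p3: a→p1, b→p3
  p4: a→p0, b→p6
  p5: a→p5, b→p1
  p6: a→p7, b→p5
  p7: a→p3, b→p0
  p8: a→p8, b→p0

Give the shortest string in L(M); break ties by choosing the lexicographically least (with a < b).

A breadth-first search from p0 reaches an accepting state first via the path p0 → p6 → p7 → p3 on input baa.
No string of length < 3 is accepted (BFS exhausts all shorter strings without reaching an accepting state), and baa is the lexicographically least accepting string of length 3.

baa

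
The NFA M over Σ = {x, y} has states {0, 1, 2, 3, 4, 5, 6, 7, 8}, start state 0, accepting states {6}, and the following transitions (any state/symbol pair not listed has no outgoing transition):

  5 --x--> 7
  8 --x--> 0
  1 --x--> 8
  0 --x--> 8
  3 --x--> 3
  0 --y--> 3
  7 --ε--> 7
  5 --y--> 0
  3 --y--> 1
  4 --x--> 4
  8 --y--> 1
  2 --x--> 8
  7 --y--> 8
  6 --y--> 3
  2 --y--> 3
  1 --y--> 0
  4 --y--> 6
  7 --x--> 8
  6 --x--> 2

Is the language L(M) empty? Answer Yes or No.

Yes

The states reachable from the start state are {0, 1, 3, 8}.
None of the accepting states {6} is reachable, so no string is accepted and L(M) = ∅.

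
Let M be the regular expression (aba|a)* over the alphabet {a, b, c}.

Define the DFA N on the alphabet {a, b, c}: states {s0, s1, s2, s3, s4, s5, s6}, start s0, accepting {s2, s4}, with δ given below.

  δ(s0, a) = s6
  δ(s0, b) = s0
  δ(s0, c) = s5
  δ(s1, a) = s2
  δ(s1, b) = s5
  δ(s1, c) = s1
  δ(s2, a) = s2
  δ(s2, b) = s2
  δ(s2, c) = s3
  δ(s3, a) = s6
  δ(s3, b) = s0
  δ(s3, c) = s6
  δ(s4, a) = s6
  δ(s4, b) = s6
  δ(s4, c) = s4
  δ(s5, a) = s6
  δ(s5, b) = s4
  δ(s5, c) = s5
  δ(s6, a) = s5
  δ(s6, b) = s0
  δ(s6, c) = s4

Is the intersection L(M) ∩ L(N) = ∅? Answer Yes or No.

Converting the expression M to a DFA (subset construction, then merging equivalent states) gives the minimal DFA with states {m0, m1, m2, m3}, start state m0, accepting states {m0, m1} and transitions m0: a→m1, b→m2, c→m2; m1: a→m1, b→m3, c→m2; m2: a→m2, b→m2, c→m2; m3: a→m0, b→m2, c→m2.
Exploring the product automaton M × N from the start pair (m0, s0), following both machines on each input symbol, reaches 10 state pairs: (m0, s0), (m1, s6), (m2, s0), (m2, s5), (m1, s5), (m3, s0), (m2, s4), (m2, s6), (m3, s4), (m0, s6).
M accepts in {m0, m1} and N accepts in {s2, s4}; no reachable pair has both components accepting, so no string drives both machines to acceptance simultaneously and L(M) ∩ L(N) = ∅.
So no string is accepted by both, and the intersection is empty.

Yes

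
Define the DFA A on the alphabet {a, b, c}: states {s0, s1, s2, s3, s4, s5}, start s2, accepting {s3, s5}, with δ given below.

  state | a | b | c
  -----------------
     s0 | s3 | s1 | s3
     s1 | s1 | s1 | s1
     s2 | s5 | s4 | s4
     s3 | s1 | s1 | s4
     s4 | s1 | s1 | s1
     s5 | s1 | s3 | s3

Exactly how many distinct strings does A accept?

The useful subgraph on states {s2, s3, s5} is acyclic, so L(A) is finite; the longest accepting path visits 3 useful states, giving maximum string length 2.
Counting accepting paths from s2 by length: 1 of length 1, 2 of length 2. Total 3.

3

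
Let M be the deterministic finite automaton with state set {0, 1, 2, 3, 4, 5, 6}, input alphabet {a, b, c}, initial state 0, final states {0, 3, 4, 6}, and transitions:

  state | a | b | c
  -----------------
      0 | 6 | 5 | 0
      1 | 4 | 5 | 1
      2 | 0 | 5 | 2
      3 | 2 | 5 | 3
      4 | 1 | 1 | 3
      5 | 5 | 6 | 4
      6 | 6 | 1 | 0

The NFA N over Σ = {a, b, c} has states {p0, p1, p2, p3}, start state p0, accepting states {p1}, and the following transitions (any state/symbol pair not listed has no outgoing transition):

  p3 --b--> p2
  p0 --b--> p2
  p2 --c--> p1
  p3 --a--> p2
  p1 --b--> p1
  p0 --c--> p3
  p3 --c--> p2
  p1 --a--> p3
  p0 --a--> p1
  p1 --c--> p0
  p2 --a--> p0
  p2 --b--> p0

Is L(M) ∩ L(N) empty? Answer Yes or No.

The string a is accepted by both M and N.
Hence L(M) ∩ L(N) ≠ ∅.

No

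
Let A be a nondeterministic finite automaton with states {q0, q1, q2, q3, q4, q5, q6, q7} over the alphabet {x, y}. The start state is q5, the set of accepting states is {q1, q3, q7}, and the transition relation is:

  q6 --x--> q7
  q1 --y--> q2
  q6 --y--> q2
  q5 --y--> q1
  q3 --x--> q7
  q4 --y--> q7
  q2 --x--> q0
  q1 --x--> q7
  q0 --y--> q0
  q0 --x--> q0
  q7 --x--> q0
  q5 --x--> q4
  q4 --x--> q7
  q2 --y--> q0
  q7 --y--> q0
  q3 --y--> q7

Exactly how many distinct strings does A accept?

The useful subgraph on states {q1, q4, q5, q7} is acyclic, so L(A) is finite; the longest accepting path visits 3 useful states, giving maximum string length 2.
Counting accepting paths from q5 by length: 1 of length 1, 3 of length 2. Total 4.

4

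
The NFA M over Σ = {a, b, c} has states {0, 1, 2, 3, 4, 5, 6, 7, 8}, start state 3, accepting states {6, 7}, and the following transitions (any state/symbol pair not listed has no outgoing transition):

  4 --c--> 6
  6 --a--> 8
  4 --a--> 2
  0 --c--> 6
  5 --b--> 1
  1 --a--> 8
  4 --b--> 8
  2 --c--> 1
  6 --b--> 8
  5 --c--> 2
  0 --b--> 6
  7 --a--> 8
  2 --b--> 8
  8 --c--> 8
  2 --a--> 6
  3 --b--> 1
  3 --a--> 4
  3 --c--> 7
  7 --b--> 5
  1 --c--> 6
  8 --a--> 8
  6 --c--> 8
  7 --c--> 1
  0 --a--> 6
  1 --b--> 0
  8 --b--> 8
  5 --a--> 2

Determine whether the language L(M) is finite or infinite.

finite

The useful states (reachable from 3 and able to reach an accepting state) are {0, 1, 2, 3, 4, 5, 6, 7}.
Restricted to these states the transition graph has no cycle, so every accepting path has bounded length and L is finite.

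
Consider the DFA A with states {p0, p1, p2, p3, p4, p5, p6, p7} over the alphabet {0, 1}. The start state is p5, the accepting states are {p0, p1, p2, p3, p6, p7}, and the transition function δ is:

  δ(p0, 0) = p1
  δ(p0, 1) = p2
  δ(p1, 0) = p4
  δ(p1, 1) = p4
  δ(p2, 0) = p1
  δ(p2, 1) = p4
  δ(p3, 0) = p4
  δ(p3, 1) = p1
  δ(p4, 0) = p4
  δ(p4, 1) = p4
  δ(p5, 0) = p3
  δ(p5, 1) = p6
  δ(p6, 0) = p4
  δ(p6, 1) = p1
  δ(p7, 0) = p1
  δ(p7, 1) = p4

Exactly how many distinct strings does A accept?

The useful subgraph on states {p1, p3, p5, p6} is acyclic, so L(A) is finite; the longest accepting path visits 3 useful states, giving maximum string length 2.
Counting accepting paths from p5 by length: 2 of length 1, 2 of length 2. Total 4.

4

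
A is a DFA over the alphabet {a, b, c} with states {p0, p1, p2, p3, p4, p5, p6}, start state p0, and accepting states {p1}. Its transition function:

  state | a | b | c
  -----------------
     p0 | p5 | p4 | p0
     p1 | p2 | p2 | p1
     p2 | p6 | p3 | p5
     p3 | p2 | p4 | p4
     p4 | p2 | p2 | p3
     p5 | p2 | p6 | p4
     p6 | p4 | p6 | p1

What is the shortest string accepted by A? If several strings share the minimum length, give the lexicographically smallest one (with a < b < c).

abc

A breadth-first search from p0 reaches an accepting state first via the path p0 → p5 → p6 → p1 on input abc.
No string of length < 3 is accepted (BFS exhausts all shorter strings without reaching an accepting state), and abc is the lexicographically least accepting string of length 3.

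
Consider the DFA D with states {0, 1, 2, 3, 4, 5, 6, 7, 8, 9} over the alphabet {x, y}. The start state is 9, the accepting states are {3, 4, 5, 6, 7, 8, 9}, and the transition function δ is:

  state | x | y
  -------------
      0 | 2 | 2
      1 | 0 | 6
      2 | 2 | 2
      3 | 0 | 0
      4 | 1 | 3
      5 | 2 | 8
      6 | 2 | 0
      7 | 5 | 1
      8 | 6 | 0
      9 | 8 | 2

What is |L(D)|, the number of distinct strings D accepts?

3

The useful subgraph on states {6, 8, 9} is acyclic, so L(D) is finite; the longest accepting path visits 3 useful states, giving maximum string length 2.
Counting accepting paths from 9 by length: 1 of length 0, 1 of length 1, 1 of length 2. Total 3.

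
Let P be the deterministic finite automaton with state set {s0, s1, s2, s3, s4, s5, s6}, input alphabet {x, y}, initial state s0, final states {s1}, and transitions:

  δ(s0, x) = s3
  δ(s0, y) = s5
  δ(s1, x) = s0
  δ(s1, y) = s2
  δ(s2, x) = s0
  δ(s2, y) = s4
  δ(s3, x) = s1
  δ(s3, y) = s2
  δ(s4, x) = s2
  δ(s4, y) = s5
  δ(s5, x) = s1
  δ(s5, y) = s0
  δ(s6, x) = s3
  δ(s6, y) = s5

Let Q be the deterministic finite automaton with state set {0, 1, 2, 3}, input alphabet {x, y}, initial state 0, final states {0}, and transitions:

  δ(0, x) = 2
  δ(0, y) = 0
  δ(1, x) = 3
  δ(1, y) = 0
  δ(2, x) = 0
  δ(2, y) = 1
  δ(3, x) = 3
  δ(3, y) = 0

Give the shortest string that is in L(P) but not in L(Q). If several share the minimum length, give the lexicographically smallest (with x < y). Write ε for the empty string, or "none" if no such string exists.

yx

The string yx is accepted by P but not by Q.
No shorter string lies in the difference, and yx is the lexicographically first length-2 string in L(P) \ L(Q).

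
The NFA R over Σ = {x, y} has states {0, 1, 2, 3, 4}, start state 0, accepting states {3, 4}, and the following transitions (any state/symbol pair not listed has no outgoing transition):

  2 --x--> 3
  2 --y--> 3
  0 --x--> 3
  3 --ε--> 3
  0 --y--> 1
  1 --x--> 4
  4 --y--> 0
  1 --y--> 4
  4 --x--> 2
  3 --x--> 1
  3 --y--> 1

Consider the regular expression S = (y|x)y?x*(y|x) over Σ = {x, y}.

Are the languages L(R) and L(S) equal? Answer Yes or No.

No

The string x is accepted by R but rejected by S.
So L(R) ≠ L(S).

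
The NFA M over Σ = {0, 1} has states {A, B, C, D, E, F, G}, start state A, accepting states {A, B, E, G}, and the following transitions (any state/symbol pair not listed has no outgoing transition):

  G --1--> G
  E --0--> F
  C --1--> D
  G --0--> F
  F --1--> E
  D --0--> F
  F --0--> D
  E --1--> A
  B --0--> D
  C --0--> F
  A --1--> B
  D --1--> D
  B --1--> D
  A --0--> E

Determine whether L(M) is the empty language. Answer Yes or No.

No

The empty string ε is accepted: the run A ends in the accepting state A.
Since at least one string is accepted, L(M) is not empty.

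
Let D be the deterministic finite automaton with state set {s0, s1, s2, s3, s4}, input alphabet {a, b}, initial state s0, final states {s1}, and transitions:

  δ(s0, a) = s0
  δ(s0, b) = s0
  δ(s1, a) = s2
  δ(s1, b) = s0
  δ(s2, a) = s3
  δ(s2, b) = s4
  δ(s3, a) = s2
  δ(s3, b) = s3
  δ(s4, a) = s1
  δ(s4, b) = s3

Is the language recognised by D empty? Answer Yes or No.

The states reachable from the start state are {s0}.
None of the accepting states {s1} is reachable, so no string is accepted and L(D) = ∅.

Yes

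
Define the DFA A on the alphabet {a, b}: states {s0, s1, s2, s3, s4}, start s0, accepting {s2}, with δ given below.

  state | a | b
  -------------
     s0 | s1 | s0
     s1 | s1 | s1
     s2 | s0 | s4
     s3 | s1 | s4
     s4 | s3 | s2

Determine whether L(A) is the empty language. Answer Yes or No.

The states reachable from the start state are {s0, s1}.
None of the accepting states {s2} is reachable, so no string is accepted and L(A) = ∅.

Yes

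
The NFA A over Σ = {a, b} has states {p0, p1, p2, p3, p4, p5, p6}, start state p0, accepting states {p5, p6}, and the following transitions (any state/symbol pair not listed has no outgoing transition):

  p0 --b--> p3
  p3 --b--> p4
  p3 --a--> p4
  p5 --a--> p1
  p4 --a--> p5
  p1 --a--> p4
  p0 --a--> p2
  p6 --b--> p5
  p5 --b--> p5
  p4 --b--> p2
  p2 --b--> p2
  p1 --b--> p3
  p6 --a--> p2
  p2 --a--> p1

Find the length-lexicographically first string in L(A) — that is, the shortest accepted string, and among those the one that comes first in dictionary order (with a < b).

A breadth-first search from p0 reaches an accepting state first via the path p0 → p3 → p4 → p5 on input baa.
No string of length < 3 is accepted (BFS exhausts all shorter strings without reaching an accepting state), and baa is the lexicographically least accepting string of length 3.

baa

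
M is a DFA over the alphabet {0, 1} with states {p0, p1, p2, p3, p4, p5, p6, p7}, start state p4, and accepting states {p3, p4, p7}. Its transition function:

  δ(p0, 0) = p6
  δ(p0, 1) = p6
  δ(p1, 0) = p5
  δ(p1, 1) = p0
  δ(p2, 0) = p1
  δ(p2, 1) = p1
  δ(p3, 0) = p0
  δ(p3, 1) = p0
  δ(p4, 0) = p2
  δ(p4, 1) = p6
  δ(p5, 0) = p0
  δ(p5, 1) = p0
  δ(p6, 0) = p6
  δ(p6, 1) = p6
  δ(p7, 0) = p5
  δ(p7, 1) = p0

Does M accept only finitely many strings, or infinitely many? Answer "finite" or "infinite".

finite

The useful states (reachable from p4 and able to reach an accepting state) are {p4}.
Restricted to these states the transition graph has no cycle, so every accepting path has bounded length and L is finite.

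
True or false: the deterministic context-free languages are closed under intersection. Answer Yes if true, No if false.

DCFLs are closed under complement (normalise the DPDA to read all of its input, then flip the verdict). If they were also closed under intersection, De Morgan would make them closed under union; but {aⁿbⁿ : n≥0} and {aⁿb²ⁿ : n≥0} are DCFLs (push the a's; pop one per b, respectively one per two b's) whose union no deterministic PDA accepts: a DPDA for it would have a single run on aⁿb²ⁿ, accepting after the prefix aⁿbⁿ and accepting again after n more b's; an ordinary PDA that simulates it on a's and b's and, at any moment when it is accepting, may switch to reading only a fresh letter c while feeding each c to the simulation as a b, would accept aⁱbʲcᵏ (k≥1) exactly when both aⁱbʲ and aⁱbʲ⁺ᵏ are in the language, i.e. its language intersected with the regular set a*b*c⁺ would be exactly {aⁿbⁿcⁿ : n≥1} — impossible, since context-free languages are closed under intersection with regular sets and {aⁿbⁿcⁿ} is not context-free.

No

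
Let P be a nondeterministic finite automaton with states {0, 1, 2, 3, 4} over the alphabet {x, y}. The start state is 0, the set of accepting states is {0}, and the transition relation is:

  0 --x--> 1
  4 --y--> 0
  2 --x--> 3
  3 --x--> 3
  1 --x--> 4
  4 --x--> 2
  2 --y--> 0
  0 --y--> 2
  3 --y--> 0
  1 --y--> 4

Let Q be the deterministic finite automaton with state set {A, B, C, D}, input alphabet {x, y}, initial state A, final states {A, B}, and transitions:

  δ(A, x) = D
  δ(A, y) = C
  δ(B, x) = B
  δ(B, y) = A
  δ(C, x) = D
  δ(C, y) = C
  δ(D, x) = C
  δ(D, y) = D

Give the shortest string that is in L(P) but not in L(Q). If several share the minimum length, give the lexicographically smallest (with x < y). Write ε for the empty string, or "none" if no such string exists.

yy

The string yy is accepted by P but not by Q.
No shorter string lies in the difference, and yy is the lexicographically first length-2 string in L(P) \ L(Q).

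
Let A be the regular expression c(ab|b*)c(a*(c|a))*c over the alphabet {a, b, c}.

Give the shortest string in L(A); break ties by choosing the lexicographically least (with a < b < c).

ccc

By inspection of the expression, no string of length less than 3 matches, and ccc is the lexicographically first match of length 3.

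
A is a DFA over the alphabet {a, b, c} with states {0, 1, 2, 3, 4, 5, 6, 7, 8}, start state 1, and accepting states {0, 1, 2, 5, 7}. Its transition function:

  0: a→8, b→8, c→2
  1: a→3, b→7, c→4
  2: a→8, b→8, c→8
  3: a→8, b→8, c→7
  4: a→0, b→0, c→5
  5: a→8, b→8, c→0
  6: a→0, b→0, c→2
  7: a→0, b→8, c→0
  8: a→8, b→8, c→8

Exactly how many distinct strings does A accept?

18

The useful subgraph on states {0, 1, 2, 3, 4, 5, 7} is acyclic, so L(A) is finite; the longest accepting path visits 5 useful states, giving maximum string length 4.
Counting accepting paths from 1 by length: 1 of length 0, 1 of length 1, 6 of length 2, 7 of length 3, 3 of length 4. Total 18.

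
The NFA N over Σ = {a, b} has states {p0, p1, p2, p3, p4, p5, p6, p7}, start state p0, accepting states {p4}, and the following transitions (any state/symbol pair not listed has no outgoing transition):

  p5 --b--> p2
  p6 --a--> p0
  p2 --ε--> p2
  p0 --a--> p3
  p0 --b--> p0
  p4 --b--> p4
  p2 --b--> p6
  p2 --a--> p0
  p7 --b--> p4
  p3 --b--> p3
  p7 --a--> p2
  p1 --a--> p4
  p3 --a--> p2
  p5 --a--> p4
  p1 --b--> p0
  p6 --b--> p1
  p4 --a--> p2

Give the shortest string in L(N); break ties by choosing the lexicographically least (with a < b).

A breadth-first search from p0 reaches an accepting state first via the path p0 → p3 → p2 → p6 → p1 → p4 on input aabba.
No string of length < 5 is accepted (BFS exhausts all shorter strings without reaching an accepting state), and aabba is the lexicographically least accepting string of length 5.

aabba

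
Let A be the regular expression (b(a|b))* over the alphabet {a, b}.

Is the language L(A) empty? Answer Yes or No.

No

The empty string ε matches the expression, so it belongs to L(A).
Since L(A) contains at least one string, it is not empty.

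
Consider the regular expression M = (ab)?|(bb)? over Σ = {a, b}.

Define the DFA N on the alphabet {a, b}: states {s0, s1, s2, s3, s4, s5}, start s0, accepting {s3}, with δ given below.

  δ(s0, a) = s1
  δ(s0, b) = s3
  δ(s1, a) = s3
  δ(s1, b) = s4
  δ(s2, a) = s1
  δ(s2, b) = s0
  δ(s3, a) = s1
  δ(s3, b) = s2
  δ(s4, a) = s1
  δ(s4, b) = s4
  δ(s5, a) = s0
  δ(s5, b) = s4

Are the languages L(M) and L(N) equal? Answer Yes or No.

No

The empty string ε is accepted by M but rejected by N.
So L(M) ≠ L(N).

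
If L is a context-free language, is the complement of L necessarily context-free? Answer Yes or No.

No

CFLs are closed under union, so if they were also closed under complement they would be closed under intersection by De Morgan (L₁ ∩ L₂ is the complement of the union of the complements). But {aⁿbⁿcᵐ} ∩ {aᵐbⁿcⁿ} = {aⁿbⁿcⁿ} is not context-free although both operands are.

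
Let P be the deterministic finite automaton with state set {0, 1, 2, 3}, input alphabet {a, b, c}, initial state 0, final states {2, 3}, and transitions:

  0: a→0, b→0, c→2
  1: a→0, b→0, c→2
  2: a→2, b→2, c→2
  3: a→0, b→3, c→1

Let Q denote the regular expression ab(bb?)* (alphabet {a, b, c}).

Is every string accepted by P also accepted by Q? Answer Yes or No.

The string c is in L(P) but not in L(Q).
So L(P) ⊄ L(Q).

No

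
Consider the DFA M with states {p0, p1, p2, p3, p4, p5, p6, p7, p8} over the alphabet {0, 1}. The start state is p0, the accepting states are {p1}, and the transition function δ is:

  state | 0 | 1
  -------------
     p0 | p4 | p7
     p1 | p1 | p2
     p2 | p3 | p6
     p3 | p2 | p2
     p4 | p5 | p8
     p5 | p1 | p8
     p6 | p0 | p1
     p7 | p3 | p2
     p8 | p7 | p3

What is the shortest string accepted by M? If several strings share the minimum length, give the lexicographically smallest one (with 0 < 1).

000

A breadth-first search from p0 reaches an accepting state first via the path p0 → p4 → p5 → p1 on input 000.
No string of length < 3 is accepted (BFS exhausts all shorter strings without reaching an accepting state), and 000 is the lexicographically least accepting string of length 3.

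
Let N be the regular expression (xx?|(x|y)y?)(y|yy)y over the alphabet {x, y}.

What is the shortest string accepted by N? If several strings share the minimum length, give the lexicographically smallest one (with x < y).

By inspection of the expression, no string of length less than 3 matches, and xyy is the lexicographically first match of length 3.

xyy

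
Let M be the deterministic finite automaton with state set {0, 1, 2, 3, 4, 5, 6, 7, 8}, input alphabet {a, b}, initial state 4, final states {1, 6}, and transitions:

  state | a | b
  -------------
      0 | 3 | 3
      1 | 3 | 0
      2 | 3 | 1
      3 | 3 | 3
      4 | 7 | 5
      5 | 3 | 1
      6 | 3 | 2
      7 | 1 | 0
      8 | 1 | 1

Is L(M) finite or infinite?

The useful states (reachable from 4 and able to reach an accepting state) are {1, 4, 5, 7}.
Restricted to these states the transition graph has no cycle, so every accepting path has bounded length and L is finite.

finite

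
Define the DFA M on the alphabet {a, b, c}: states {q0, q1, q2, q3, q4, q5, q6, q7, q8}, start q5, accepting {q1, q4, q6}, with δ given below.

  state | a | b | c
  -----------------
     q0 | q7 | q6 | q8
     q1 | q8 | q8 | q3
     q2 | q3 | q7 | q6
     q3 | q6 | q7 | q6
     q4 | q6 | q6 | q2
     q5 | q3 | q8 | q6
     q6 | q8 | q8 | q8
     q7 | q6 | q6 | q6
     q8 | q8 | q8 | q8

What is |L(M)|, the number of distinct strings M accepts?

6

The useful subgraph on states {q3, q5, q6, q7} is acyclic, so L(M) is finite; the longest accepting path visits 4 useful states, giving maximum string length 3.
Counting accepting paths from q5 by length: 1 of length 1, 2 of length 2, 3 of length 3. Total 6.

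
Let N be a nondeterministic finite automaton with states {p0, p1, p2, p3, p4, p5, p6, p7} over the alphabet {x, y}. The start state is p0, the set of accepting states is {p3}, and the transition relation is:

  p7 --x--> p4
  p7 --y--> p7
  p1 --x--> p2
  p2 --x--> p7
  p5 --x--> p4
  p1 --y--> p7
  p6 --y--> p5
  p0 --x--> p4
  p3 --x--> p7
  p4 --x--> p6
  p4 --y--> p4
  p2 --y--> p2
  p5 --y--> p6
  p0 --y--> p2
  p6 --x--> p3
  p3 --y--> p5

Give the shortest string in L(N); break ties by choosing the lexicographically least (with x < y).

A breadth-first search from p0 reaches an accepting state first via the path p0 → p4 → p6 → p3 on input xxx.
No string of length < 3 is accepted (BFS exhausts all shorter strings without reaching an accepting state), and xxx is the lexicographically least accepting string of length 3.

xxx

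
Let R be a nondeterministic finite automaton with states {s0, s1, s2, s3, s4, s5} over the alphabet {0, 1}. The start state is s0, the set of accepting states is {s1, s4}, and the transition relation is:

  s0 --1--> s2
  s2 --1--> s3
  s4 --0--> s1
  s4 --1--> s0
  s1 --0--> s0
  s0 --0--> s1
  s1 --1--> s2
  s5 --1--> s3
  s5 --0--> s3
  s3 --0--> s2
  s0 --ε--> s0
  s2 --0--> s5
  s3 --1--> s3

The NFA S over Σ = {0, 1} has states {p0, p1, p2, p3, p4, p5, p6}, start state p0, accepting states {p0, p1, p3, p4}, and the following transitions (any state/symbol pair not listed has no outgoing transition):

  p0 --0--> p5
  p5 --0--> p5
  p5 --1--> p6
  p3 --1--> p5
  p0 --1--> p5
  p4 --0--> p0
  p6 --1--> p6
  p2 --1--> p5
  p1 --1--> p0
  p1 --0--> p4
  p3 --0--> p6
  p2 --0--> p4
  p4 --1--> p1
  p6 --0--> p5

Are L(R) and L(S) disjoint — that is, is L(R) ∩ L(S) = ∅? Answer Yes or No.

Yes

Exploring the product automaton R × S from the start pair (s0, p0), following both machines on each input symbol, reaches 8 state pairs: (s0, p0), (s1, p5), (s2, p5), (s0, p5), (s2, p6), (s5, p5), (s3, p6), (s3, p5).
R accepts in {s1, s4} and S accepts in {p0, p1, p3, p4}; no reachable pair has both components accepting, so no string drives both machines to acceptance simultaneously and L(R) ∩ L(S) = ∅.
So no string is accepted by both, and the intersection is empty.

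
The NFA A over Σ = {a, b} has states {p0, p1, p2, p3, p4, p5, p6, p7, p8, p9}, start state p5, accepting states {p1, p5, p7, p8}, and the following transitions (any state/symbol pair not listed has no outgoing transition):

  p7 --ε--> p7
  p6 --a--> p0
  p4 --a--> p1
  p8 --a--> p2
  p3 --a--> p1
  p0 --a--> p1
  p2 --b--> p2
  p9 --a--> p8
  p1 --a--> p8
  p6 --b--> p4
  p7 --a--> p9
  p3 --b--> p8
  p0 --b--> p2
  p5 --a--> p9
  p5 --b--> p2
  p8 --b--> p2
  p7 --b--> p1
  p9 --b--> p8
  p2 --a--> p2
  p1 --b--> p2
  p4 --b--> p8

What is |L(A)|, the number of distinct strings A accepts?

3

The useful subgraph on states {p5, p8, p9} is acyclic, so L(A) is finite; the longest accepting path visits 3 useful states, giving maximum string length 2.
Counting accepting paths from p5 by length: 1 of length 0, 2 of length 2. Total 3.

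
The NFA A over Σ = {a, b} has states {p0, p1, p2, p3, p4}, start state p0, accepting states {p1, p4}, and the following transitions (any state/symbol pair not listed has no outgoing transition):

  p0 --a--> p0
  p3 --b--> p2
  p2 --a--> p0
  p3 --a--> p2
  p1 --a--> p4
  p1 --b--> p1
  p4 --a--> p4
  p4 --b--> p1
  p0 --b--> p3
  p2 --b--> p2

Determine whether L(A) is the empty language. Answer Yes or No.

Yes

The states reachable from the start state are {p0, p2, p3}.
None of the accepting states {p1, p4} is reachable, so no string is accepted and L(A) = ∅.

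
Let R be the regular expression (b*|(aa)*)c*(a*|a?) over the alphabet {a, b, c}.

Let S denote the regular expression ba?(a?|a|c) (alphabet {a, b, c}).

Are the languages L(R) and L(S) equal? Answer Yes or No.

The empty string ε is accepted by R but rejected by S.
So L(R) ≠ L(S).

No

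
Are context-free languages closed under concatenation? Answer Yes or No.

Yes

Take grammars for L₁ and L₂ with disjoint nonterminals and start symbols S₁, S₂; adding a new start symbol with S → S₁S₂ gives a context-free grammar for L₁L₂.
So the context-free languages are closed under concatenation.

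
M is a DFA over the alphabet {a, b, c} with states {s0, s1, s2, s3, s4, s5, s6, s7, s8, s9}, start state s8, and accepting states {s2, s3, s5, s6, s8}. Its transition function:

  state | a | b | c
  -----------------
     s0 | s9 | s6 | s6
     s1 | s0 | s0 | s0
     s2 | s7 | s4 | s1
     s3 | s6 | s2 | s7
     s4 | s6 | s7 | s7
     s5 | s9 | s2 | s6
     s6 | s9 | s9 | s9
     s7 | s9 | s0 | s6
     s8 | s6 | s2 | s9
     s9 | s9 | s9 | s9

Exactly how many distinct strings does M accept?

The useful subgraph on states {s0, s1, s2, s4, s6, s7, s8} is acyclic, so L(M) is finite; the longest accepting path visits 6 useful states, giving maximum string length 5.
Counting accepting paths from s8 by length: 1 of length 0, 2 of length 1, 2 of length 3, 10 of length 4, 4 of length 5. Total 19.

19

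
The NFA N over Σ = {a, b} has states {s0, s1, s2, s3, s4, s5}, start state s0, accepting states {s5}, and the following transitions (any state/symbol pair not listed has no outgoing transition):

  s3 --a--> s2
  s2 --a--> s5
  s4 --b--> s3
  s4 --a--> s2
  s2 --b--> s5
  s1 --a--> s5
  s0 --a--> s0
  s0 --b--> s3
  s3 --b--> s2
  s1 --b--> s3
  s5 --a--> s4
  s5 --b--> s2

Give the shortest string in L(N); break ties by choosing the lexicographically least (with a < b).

A breadth-first search from s0 reaches an accepting state first via the path s0 → s3 → s2 → s5 on input baa.
No string of length < 3 is accepted (BFS exhausts all shorter strings without reaching an accepting state), and baa is the lexicographically least accepting string of length 3.

baa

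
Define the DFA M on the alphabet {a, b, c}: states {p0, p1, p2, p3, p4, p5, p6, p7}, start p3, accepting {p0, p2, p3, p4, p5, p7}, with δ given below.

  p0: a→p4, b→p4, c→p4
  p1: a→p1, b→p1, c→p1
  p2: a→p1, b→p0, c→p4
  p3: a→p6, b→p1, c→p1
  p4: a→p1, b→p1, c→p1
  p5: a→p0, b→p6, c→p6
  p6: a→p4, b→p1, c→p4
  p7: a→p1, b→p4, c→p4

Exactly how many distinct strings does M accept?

The useful subgraph on states {p3, p4, p6} is acyclic, so L(M) is finite; the longest accepting path visits 3 useful states, giving maximum string length 2.
Counting accepting paths from p3 by length: 1 of length 0, 2 of length 2. Total 3.

3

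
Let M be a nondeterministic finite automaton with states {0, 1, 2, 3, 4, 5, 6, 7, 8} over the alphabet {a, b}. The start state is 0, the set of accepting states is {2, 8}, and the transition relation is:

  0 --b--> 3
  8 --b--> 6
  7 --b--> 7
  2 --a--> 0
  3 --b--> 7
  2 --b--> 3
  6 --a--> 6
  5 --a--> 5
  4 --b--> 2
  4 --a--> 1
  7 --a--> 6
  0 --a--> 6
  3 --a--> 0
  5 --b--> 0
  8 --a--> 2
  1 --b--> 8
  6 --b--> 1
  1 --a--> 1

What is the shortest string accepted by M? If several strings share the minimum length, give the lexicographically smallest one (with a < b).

A breadth-first search from 0 reaches an accepting state first via the path 0 → 6 → 1 → 8 on input abb.
No string of length < 3 is accepted (BFS exhausts all shorter strings without reaching an accepting state), and abb is the lexicographically least accepting string of length 3.

abb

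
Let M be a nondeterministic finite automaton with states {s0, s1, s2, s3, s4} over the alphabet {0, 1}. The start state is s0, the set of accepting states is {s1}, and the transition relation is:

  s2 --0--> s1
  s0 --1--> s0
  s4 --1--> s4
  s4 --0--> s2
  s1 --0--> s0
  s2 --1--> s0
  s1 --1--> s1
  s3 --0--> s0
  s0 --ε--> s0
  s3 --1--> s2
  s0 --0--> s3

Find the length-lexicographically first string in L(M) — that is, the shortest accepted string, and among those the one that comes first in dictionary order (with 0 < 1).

A breadth-first search from s0 reaches an accepting state first via the path s0 → s3 → s2 → s1 on input 010.
No string of length < 3 is accepted (BFS exhausts all shorter strings without reaching an accepting state), and 010 is the lexicographically least accepting string of length 3.

010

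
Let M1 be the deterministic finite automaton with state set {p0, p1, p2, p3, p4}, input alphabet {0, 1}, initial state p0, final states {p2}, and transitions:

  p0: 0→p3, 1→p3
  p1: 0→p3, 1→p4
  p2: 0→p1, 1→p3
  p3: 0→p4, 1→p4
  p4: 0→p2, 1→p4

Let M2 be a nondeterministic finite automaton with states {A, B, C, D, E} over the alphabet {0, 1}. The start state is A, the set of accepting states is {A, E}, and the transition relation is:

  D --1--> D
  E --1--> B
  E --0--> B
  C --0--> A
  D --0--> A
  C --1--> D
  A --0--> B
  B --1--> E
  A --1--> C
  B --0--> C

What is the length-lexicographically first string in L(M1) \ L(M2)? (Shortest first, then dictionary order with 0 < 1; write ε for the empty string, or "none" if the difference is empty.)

The string 010 is accepted by M1 but not by M2.
No shorter string lies in the difference, and 010 is the lexicographically first length-3 string in L(M1) \ L(M2).

010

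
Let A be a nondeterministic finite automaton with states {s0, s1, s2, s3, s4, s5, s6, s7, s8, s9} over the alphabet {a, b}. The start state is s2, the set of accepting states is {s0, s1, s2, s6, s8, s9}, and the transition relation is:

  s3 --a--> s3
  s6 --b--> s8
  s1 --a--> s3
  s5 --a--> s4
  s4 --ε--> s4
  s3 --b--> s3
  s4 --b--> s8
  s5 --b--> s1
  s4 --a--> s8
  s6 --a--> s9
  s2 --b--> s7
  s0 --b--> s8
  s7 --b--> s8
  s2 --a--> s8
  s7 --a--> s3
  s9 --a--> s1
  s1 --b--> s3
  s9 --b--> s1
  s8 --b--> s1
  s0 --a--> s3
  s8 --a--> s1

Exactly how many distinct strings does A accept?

7

The useful subgraph on states {s1, s2, s7, s8} is acyclic, so L(A) is finite; the longest accepting path visits 4 useful states, giving maximum string length 3.
Counting accepting paths from s2 by length: 1 of length 0, 1 of length 1, 3 of length 2, 2 of length 3. Total 7.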